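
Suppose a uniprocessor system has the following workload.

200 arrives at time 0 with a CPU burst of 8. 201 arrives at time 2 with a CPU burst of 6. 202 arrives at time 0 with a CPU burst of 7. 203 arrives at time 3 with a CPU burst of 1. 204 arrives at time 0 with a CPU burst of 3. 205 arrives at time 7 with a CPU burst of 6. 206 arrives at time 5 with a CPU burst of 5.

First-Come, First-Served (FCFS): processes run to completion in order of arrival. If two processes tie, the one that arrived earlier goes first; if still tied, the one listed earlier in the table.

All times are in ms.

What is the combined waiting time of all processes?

Timeline: | 200 0-8 | 202 8-15 | 204 15-18 | 201 18-24 | 203 24-25 | 206 25-30 | 205 30-36 |
Completion: 200=8  201=24  202=15  203=25  204=18  205=36  206=30
Waiting = turnaround − burst: 200=0, 201=16, 202=8, 203=21, 204=15, 205=23, 206=20
Total waiting = 0 + 16 + 8 + 21 + 15 + 23 + 20 = 103

103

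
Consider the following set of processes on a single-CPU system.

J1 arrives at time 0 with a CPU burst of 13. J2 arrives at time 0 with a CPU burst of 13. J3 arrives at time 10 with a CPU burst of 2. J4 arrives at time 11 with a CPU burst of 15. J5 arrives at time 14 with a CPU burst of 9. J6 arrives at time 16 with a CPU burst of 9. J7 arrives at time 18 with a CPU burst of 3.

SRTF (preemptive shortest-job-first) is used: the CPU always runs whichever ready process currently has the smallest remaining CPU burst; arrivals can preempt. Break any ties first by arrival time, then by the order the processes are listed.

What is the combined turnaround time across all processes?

155

Gantt: | J1 0-10 | J3 10-12 | J1 12-15 | J5 15-18 | J7 18-21 | J5 21-27 | J6 27-36 | J2 36-49 | J4 49-64 |
Completion: J1=15  J2=49  J3=12  J4=64  J5=27  J6=36  J7=21
Turnaround (C−A): J1=15  J2=49  J3=2  J4=53  J5=13  J6=20  J7=3
Turnaround = completion − arrival: J1=15, J2=49, J3=2, J4=53, J5=13, J6=20, J7=3
Total turnaround = 15 + 49 + 2 + 53 + 13 + 20 + 3 = 155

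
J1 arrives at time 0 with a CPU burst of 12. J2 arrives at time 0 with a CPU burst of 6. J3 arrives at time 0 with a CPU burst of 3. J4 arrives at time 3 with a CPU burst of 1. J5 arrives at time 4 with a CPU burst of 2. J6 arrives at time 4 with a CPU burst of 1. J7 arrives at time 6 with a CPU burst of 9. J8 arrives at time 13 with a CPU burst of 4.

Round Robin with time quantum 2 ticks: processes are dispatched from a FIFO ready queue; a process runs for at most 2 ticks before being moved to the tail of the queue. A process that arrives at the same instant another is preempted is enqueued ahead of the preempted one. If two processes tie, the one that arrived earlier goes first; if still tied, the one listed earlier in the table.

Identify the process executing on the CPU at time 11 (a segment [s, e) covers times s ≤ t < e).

J6

Timeline: | J1 0-2 | J2 2-4 | J3 4-6 | J1 6-8 | J4 8-9 | J5 9-11 | J6 11-12 | J2 12-14 | J7 14-16 | J3 16-17 | J1 17-19 | J8 19-21 | J2 21-23 | J7 23-25 | J1 25-27 | J8 27-29 | J7 29-31 | J1 31-33 | J7 33-35 | J1 35-37 | J7 37-38 |
Completion: J1=37  J2=23  J3=17  J4=9  J5=11  J6=12  J7=38  J8=29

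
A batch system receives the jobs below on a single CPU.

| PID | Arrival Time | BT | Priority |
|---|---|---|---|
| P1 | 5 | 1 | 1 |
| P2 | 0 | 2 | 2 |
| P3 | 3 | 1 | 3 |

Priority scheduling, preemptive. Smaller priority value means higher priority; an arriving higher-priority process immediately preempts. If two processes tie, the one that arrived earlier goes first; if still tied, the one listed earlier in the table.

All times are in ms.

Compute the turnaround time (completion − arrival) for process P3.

1

Schedule: | P2 0-2 | idle 2-3 | P3 3-4 | idle 4-5 | P1 5-6 |
Completion: P1=6  P2=2  P3=4
Turnaround (C−A): P1=1  P2=2  P3=1
Turnaround(P3) = completion − arrival = 4 − 3 = 1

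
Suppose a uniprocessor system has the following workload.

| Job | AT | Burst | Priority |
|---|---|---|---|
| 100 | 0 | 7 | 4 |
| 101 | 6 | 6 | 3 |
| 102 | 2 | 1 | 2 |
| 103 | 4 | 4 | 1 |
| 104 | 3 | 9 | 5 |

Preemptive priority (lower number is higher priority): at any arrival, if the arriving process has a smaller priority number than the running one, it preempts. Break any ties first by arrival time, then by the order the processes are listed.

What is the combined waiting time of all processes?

Gantt: | 100 0-2 | 102 2-3 | 100 3-4 | 103 4-8 | 101 8-14 | 100 14-18 | 104 18-27 |
Completion: 100=18  101=14  102=3  103=8  104=27
Waiting = turnaround − burst: 100=11, 101=2, 102=0, 103=0, 104=15
Total waiting = 11 + 2 + 0 + 0 + 15 = 28

28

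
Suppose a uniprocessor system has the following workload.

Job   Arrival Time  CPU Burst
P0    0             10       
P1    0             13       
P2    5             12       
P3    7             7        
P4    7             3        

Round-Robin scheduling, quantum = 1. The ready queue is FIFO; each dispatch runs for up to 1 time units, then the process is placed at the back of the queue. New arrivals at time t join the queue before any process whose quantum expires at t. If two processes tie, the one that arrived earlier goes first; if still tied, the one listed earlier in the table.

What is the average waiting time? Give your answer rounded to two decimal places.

Schedule: | P0 0-1 | P1 1-2 | P0 2-3 | P1 3-4 | P0 4-5 | P1 5-6 | P2 6-7 | P0 7-8 | P1 8-9 | P3 9-10 | P4 10-11 | P2 11-12 | P0 12-13 | P1 13-14 | P3 14-15 | P4 15-16 | P2 16-17 | P0 17-18 | P1 18-19 | P3 19-20 | P4 20-21 | P2 21-22 | P0 22-23 | P1 23-24 | P3 24-25 | P2 25-26 | P0 26-27 | P1 27-28 | P3 28-29 | P2 29-30 | P0 30-31 | P1 31-32 | P3 32-33 | P2 33-34 | P0 34-35 | P1 35-36 | P3 36-37 | P2 37-38 | P1 38-39 | P2 39-40 | P1 40-41 | P2 41-42 | P1 42-43 | P2 43-45 |
Completion: P0=35  P1=43  P2=45  P3=37  P4=21
Waiting times: P0=25, P1=30, P2=28, P3=23, P4=11
Average waiting = (25+30+28+23+11) / 5 = 117/5 = 23.40

23.40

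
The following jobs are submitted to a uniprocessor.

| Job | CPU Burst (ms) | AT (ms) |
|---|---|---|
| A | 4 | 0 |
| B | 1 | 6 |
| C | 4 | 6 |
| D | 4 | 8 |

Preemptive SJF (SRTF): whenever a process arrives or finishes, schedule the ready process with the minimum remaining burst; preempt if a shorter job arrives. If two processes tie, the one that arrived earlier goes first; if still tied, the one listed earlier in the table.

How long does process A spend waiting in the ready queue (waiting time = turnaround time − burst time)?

Gantt: | A 0-4 | idle 4-6 | B 6-7 | C 7-11 | D 11-15 |
Completion: A=4  B=7  C=11  D=15
Turnaround (C−A): A=4  B=1  C=5  D=7
Waiting(A) = turnaround − burst = 4 − 4 = 0

0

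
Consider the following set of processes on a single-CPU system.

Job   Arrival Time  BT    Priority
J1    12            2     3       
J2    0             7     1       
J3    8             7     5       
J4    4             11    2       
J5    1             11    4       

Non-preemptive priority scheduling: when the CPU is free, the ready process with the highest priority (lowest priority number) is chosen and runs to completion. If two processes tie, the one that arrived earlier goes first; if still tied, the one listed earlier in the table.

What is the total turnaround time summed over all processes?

Timeline: | J2 0-7 | J4 7-18 | J1 18-20 | J5 20-31 | J3 31-38 |
Completion: J1=20  J2=7  J3=38  J4=18  J5=31
Turnaround = completion − arrival: J1=8, J2=7, J3=30, J4=14, J5=30
Total turnaround = 8 + 7 + 30 + 14 + 30 = 89

89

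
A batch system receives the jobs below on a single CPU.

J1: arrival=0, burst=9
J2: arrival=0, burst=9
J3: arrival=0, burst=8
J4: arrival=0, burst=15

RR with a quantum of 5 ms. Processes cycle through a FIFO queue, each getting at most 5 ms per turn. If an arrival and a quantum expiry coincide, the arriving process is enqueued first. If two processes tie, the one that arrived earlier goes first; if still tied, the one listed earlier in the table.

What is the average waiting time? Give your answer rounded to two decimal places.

Timeline: | J1 0-5 | J2 5-10 | J3 10-15 | J4 15-20 | J1 20-24 | J2 24-28 | J3 28-31 | J4 31-41 |
Completion: J1=24  J2=28  J3=31  J4=41
Turnaround (C−A): J1=24  J2=28  J3=31  J4=41
Waiting times: J1=15, J2=19, J3=23, J4=26
Average waiting = (15+19+23+26) / 4 = 83/4 = 20.75

20.75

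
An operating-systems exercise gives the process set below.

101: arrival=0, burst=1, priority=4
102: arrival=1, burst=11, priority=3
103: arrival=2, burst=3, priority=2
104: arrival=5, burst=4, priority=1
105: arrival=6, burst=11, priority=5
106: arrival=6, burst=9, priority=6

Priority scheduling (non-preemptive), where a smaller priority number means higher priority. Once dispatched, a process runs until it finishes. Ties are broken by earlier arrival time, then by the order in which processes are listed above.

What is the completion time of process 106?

39

Gantt: | 101 0-1 | 102 1-12 | 104 12-16 | 103 16-19 | 105 19-30 | 106 30-39 |
Completion: 101=1  102=12  103=19  104=16  105=30  106=39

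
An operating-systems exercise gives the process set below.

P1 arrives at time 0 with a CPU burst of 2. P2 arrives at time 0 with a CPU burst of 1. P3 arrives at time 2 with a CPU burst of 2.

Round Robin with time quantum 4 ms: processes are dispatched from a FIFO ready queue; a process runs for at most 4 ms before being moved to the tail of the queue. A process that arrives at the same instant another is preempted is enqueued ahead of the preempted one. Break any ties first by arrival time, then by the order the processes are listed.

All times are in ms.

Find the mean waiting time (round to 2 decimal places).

Schedule: | P1 0-2 | P2 2-3 | P3 3-5 |
Completion: P1=2  P2=3  P3=5
Turnaround (C−A): P1=2  P2=3  P3=3
Waiting times: P1=0, P2=2, P3=1
Average waiting = (0+2+1) / 3 = 3/3 = 1.00

1.00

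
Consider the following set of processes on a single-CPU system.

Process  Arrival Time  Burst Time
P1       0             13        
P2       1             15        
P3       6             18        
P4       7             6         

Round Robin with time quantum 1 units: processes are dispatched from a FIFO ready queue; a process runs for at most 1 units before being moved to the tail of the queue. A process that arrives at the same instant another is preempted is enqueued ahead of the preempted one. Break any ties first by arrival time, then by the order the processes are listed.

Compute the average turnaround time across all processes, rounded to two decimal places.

38.50

Schedule: | P1 0-1 | P2 1-2 | P1 2-3 | P2 3-4 | P1 4-5 | P2 5-6 | P1 6-7 | P3 7-8 | P2 8-9 | P4 9-10 | P1 10-11 | P3 11-12 | P2 12-13 | P4 13-14 | P1 14-15 | P3 15-16 | P2 16-17 | P4 17-18 | P1 18-19 | P3 19-20 | P2 20-21 | P4 21-22 | P1 22-23 | P3 23-24 | P2 24-25 | P4 25-26 | P1 26-27 | P3 27-28 | P2 28-29 | P4 29-30 | P1 30-31 | P3 31-32 | P2 32-33 | P1 33-34 | P3 34-35 | P2 35-36 | P1 36-37 | P3 37-38 | P2 38-39 | P1 39-40 | P3 40-41 | P2 41-42 | P3 42-43 | P2 43-44 | P3 44-45 | P2 45-46 | P3 46-52 |
Completion: P1=40  P2=46  P3=52  P4=30
Turnaround times: P1=40, P2=45, P3=46, P4=23
Average turnaround = (40+45+46+23) / 4 = 154/4 = 38.50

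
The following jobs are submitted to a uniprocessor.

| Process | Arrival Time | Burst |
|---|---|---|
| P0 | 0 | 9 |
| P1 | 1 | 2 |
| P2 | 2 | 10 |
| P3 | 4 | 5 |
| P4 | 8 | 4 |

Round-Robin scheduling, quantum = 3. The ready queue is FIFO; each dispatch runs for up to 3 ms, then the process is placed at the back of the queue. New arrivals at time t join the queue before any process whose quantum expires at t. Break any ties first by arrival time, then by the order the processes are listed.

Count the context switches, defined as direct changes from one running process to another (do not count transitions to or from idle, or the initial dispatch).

Timeline: | P0 0-3 | P1 3-5 | P2 5-8 | P0 8-11 | P3 11-14 | P4 14-17 | P2 17-20 | P0 20-23 | P3 23-25 | P4 25-26 | P2 26-30 |
Completion: P0=23  P1=5  P2=30  P3=25  P4=26
Turnaround (C−A): P0=23  P1=4  P2=28  P3=21  P4=18

10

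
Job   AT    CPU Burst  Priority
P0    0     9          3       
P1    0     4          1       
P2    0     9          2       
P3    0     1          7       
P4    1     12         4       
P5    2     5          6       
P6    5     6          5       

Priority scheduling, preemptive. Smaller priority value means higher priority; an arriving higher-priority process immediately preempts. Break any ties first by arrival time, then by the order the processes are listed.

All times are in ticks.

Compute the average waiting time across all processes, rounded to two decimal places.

21.43

Schedule: | P1 0-4 | P2 4-13 | P0 13-22 | P4 22-34 | P6 34-40 | P5 40-45 | P3 45-46 |
Completion: P0=22  P1=4  P2=13  P3=46  P4=34  P5=45  P6=40
Turnaround (C−A): P0=22  P1=4  P2=13  P3=46  P4=33  P5=43  P6=35
Waiting times: P0=13, P1=0, P2=4, P3=45, P4=21, P5=38, P6=29
Average waiting = (13+0+4+45+21+38+29) / 7 = 150/7 = 21.43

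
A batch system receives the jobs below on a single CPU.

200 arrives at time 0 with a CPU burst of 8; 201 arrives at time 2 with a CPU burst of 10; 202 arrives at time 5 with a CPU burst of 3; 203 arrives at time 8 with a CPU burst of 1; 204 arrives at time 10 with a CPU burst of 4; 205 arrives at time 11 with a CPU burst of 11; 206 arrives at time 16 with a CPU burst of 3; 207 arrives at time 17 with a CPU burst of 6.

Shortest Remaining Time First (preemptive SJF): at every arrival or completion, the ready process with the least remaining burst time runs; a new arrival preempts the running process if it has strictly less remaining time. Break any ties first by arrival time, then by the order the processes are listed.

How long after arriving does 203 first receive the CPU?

Gantt: | 200 0-8 | 203 8-9 | 202 9-12 | 204 12-16 | 206 16-19 | 207 19-25 | 201 25-35 | 205 35-46 |
Completion: 200=8  201=35  202=12  203=9  204=16  205=46  206=19  207=25
Response(203) = first start − arrival = 8 − 8 = 0

0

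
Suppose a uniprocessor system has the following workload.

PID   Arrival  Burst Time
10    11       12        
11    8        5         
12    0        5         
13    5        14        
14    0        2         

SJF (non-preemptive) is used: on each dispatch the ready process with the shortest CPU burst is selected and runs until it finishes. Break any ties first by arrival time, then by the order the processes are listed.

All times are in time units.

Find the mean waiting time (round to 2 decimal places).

6.40

Schedule: | 14 0-2 | 12 2-7 | 13 7-21 | 11 21-26 | 10 26-38 |
Completion: 10=38  11=26  12=7  13=21  14=2
Turnaround (C−A): 10=27  11=18  12=7  13=16  14=2
Waiting times: 10=15, 11=13, 12=2, 13=2, 14=0
Average waiting = (15+13+2+2+0) / 5 = 32/5 = 6.40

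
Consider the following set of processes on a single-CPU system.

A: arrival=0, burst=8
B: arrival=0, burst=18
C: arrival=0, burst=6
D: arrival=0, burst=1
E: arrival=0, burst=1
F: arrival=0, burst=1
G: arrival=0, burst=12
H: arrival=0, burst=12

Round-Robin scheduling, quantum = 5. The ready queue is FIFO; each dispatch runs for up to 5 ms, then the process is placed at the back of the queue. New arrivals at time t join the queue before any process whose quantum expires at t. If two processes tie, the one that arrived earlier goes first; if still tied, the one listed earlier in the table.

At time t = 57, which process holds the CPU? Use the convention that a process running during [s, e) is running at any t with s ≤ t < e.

Timeline: | A 0-5 | B 5-10 | C 10-15 | D 15-16 | E 16-17 | F 17-18 | G 18-23 | H 23-28 | A 28-31 | B 31-36 | C 36-37 | G 37-42 | H 42-47 | B 47-52 | G 52-54 | H 54-56 | B 56-59 |
Completion: A=31  B=59  C=37  D=16  E=17  F=18  G=54  H=56

B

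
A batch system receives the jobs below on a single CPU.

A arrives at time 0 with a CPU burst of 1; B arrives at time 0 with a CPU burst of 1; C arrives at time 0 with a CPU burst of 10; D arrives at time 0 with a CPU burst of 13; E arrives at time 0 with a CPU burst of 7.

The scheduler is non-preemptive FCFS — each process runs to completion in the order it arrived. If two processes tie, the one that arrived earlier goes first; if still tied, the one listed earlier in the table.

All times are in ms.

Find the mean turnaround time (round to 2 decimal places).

14.40

Timeline: | A 0-1 | B 1-2 | C 2-12 | D 12-25 | E 25-32 |
Completion: A=1  B=2  C=12  D=25  E=32
Turnaround (C−A): A=1  B=2  C=12  D=25  E=32
Turnaround times: A=1, B=2, C=12, D=25, E=32
Average turnaround = (1+2+12+25+32) / 5 = 72/5 = 14.40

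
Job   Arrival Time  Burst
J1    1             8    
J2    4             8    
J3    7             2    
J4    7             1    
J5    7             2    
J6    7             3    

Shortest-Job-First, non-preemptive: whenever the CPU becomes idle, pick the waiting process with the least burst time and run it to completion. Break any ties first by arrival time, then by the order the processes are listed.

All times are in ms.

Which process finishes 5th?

J6

Gantt: | idle 0-1 | J1 1-9 | J4 9-10 | J3 10-12 | J5 12-14 | J6 14-17 | J2 17-25 |
Completion: J1=9  J2=25  J3=12  J4=10  J5=14  J6=17
Finish order: J1 → J4 → J3 → J5 → J6 → J2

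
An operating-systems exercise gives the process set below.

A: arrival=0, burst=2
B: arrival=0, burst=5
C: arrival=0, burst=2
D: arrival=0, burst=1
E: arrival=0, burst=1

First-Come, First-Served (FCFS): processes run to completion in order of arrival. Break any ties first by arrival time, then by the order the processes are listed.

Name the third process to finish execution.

Timeline: | A 0-2 | B 2-7 | C 7-9 | D 9-10 | E 10-11 |
Completion: A=2  B=7  C=9  D=10  E=11
Turnaround (C−A): A=2  B=7  C=9  D=10  E=11
Finish order: A → B → C → D → E

C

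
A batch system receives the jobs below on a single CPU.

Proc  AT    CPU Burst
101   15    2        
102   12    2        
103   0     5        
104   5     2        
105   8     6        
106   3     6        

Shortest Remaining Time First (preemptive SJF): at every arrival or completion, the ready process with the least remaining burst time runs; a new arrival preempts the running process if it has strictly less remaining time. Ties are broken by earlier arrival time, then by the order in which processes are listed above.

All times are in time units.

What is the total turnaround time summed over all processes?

37

Timeline: | 103 0-5 | 104 5-7 | 106 7-13 | 102 13-15 | 101 15-17 | 105 17-23 |
Completion: 101=17  102=15  103=5  104=7  105=23  106=13
Turnaround (C−A): 101=2  102=3  103=5  104=2  105=15  106=10
Turnaround = completion − arrival: 101=2, 102=3, 103=5, 104=2, 105=15, 106=10
Total turnaround = 2 + 3 + 5 + 2 + 15 + 10 = 37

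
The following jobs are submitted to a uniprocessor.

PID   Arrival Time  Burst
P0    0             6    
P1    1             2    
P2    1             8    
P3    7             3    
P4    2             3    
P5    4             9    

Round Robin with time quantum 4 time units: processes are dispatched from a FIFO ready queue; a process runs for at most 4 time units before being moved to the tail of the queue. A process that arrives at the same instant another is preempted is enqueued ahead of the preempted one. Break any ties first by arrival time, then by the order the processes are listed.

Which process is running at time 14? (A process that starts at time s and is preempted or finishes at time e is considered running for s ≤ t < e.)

P5

Timeline: | P0 0-4 | P1 4-6 | P2 6-10 | P4 10-13 | P5 13-17 | P0 17-19 | P3 19-22 | P2 22-26 | P5 26-31 |
Completion: P0=19  P1=6  P2=26  P3=22  P4=13  P5=31
Turnaround (C−A): P0=19  P1=5  P2=25  P3=15  P4=11  P5=27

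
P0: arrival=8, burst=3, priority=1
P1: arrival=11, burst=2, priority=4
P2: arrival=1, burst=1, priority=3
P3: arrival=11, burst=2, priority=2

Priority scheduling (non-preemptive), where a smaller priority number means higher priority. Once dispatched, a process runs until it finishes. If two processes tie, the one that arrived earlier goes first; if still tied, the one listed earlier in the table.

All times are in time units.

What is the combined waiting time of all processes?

Schedule: | idle 0-1 | P2 1-2 | idle 2-8 | P0 8-11 | P3 11-13 | P1 13-15 |
Completion: P0=11  P1=15  P2=2  P3=13
Turnaround (C−A): P0=3  P1=4  P2=1  P3=2
Waiting = turnaround − burst: P0=0, P1=2, P2=0, P3=0
Total waiting = 0 + 2 + 0 + 0 = 2

2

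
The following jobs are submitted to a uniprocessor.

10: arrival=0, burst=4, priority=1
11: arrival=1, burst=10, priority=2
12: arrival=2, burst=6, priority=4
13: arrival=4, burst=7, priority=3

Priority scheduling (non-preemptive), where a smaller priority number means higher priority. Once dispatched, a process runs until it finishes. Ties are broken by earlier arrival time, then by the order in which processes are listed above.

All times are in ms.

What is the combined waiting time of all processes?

Schedule: | 10 0-4 | 11 4-14 | 13 14-21 | 12 21-27 |
Completion: 10=4  11=14  12=27  13=21
Waiting = turnaround − burst: 10=0, 11=3, 12=19, 13=10
Total waiting = 0 + 3 + 19 + 10 = 32

32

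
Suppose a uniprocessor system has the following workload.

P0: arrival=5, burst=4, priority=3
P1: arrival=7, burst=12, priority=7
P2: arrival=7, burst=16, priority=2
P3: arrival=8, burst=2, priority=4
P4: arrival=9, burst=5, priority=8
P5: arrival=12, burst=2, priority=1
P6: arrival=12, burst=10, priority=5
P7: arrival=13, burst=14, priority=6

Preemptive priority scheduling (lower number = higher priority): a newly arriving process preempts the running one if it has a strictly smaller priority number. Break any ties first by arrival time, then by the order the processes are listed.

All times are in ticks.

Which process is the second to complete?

Timeline: | idle 0-5 | P0 5-7 | P2 7-12 | P5 12-14 | P2 14-25 | P0 25-27 | P3 27-29 | P6 29-39 | P7 39-53 | P1 53-65 | P4 65-70 |
Completion: P0=27  P1=65  P2=25  P3=29  P4=70  P5=14  P6=39  P7=53
Turnaround (C−A): P0=22  P1=58  P2=18  P3=21  P4=61  P5=2  P6=27  P7=40
Finish order: P5 → P2 → P0 → P3 → P6 → P7 → P1 → P4

P2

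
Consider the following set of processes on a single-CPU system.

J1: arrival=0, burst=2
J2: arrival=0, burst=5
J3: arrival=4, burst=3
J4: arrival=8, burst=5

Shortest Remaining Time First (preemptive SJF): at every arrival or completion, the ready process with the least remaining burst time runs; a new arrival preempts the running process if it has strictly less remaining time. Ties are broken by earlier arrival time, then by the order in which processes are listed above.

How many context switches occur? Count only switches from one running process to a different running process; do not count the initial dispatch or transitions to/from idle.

Gantt: | J1 0-2 | J2 2-7 | J3 7-10 | J4 10-15 |
Completion: J1=2  J2=7  J3=10  J4=15

3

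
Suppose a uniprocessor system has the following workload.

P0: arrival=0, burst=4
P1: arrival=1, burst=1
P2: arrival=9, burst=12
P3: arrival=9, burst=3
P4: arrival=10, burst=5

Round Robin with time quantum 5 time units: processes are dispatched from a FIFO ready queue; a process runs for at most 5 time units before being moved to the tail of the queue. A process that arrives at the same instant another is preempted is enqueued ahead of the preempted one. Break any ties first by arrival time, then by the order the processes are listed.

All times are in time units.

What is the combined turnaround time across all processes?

48

Gantt: | P0 0-4 | P1 4-5 | idle 5-9 | P2 9-14 | P3 14-17 | P4 17-22 | P2 22-29 |
Completion: P0=4  P1=5  P2=29  P3=17  P4=22
Turnaround (C−A): P0=4  P1=4  P2=20  P3=8  P4=12
Turnaround = completion − arrival: P0=4, P1=4, P2=20, P3=8, P4=12
Total turnaround = 4 + 4 + 20 + 8 + 12 = 48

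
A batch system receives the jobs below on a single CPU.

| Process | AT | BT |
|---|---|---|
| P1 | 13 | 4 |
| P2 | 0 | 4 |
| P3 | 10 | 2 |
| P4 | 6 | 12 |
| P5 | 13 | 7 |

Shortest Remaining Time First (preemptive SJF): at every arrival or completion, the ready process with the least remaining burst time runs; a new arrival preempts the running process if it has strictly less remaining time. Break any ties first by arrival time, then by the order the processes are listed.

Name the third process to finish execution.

P1

Timeline: | P2 0-4 | idle 4-6 | P4 6-10 | P3 10-12 | P4 12-13 | P1 13-17 | P4 17-24 | P5 24-31 |
Completion: P1=17  P2=4  P3=12  P4=24  P5=31
Turnaround (C−A): P1=4  P2=4  P3=2  P4=18  P5=18
Finish order: P2 → P3 → P1 → P4 → P5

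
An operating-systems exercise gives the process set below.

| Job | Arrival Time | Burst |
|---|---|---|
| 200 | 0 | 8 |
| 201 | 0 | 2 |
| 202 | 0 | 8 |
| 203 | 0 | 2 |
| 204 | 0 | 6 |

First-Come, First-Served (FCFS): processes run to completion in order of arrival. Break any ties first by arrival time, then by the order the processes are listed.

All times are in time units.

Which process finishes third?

Gantt: | 200 0-8 | 201 8-10 | 202 10-18 | 203 18-20 | 204 20-26 |
Completion: 200=8  201=10  202=18  203=20  204=26
Turnaround (C−A): 200=8  201=10  202=18  203=20  204=26
Finish order: 200 → 201 → 202 → 203 → 204

202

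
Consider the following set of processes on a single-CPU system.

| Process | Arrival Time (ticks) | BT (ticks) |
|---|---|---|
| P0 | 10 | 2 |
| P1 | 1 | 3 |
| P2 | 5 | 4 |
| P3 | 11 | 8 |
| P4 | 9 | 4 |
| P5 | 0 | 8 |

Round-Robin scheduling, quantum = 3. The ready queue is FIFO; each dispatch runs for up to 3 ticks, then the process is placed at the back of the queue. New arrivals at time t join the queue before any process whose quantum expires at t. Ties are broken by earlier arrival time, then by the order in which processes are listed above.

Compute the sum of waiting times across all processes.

53

Timeline: | P5 0-3 | P1 3-6 | P5 6-9 | P2 9-12 | P4 12-15 | P5 15-17 | P0 17-19 | P3 19-22 | P2 22-23 | P4 23-24 | P3 24-29 |
Completion: P0=19  P1=6  P2=23  P3=29  P4=24  P5=17
Waiting = turnaround − burst: P0=7, P1=2, P2=14, P3=10, P4=11, P5=9
Total waiting = 7 + 2 + 14 + 10 + 11 + 9 = 53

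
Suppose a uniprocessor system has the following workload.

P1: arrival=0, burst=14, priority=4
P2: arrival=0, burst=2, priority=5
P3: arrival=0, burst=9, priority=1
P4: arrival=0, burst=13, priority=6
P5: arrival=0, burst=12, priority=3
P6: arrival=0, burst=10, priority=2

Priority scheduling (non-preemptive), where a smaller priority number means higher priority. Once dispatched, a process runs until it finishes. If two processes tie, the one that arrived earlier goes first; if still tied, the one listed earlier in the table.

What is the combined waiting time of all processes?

151

Schedule: | P3 0-9 | P6 9-19 | P5 19-31 | P1 31-45 | P2 45-47 | P4 47-60 |
Completion: P1=45  P2=47  P3=9  P4=60  P5=31  P6=19
Waiting = turnaround − burst: P1=31, P2=45, P3=0, P4=47, P5=19, P6=9
Total waiting = 31 + 45 + 0 + 47 + 19 + 9 = 151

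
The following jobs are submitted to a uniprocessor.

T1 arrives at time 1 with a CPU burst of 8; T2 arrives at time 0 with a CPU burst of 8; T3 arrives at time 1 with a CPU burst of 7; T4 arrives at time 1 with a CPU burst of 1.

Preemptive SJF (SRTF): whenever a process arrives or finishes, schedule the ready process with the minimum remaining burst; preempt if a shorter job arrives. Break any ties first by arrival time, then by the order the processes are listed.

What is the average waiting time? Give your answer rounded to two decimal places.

6.00

Timeline: | T2 0-1 | T4 1-2 | T2 2-9 | T3 9-16 | T1 16-24 |
Completion: T1=24  T2=9  T3=16  T4=2
Turnaround (C−A): T1=23  T2=9  T3=15  T4=1
Waiting times: T1=15, T2=1, T3=8, T4=0
Average waiting = (15+1+8+0) / 4 = 24/4 = 6.00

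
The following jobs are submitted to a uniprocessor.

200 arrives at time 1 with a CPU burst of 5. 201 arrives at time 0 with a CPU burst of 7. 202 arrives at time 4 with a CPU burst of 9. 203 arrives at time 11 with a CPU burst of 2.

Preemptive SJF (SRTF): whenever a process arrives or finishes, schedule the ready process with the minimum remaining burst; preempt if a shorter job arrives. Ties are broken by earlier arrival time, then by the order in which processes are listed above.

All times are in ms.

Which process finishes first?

200

Schedule: | 201 0-1 | 200 1-6 | 201 6-12 | 203 12-14 | 202 14-23 |
Completion: 200=6  201=12  202=23  203=14
Turnaround (C−A): 200=5  201=12  202=19  203=3
Finish order: 200 → 201 → 203 → 202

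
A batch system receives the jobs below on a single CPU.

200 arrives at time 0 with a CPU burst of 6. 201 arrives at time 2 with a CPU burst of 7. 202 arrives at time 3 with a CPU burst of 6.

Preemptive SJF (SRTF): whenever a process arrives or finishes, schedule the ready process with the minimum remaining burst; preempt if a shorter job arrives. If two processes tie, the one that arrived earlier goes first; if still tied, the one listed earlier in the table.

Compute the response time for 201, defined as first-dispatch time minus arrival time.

Schedule: | 200 0-6 | 202 6-12 | 201 12-19 |
Completion: 200=6  201=19  202=12
Response(201) = first start − arrival = 12 − 2 = 10

10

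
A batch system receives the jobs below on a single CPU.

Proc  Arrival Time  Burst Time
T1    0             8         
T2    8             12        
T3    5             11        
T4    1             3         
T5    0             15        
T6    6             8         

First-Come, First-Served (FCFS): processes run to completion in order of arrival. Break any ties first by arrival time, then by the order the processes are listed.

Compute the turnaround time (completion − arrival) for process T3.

32

Gantt: | T1 0-8 | T5 8-23 | T4 23-26 | T3 26-37 | T6 37-45 | T2 45-57 |
Completion: T1=8  T2=57  T3=37  T4=26  T5=23  T6=45
Turnaround (C−A): T1=8  T2=49  T3=32  T4=25  T5=23  T6=39
Turnaround(T3) = completion − arrival = 37 − 5 = 32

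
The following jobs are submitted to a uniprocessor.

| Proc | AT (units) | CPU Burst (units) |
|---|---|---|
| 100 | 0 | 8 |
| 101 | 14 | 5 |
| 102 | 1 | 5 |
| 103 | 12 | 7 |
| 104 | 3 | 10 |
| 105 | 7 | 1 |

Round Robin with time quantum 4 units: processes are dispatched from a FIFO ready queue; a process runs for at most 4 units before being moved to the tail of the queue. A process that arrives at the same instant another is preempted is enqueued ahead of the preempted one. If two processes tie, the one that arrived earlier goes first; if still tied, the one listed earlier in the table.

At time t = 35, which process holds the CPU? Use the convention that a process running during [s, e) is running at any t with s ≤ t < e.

Schedule: | 100 0-4 | 102 4-8 | 104 8-12 | 100 12-16 | 105 16-17 | 102 17-18 | 103 18-22 | 104 22-26 | 101 26-30 | 103 30-33 | 104 33-35 | 101 35-36 |
Completion: 100=16  101=36  102=18  103=33  104=35  105=17

101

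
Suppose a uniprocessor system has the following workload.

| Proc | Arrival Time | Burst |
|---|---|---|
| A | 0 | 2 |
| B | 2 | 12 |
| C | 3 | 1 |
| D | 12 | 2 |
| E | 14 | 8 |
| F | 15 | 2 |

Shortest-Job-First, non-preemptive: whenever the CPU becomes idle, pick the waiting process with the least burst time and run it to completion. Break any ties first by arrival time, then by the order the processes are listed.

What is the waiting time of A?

0

Gantt: | A 0-2 | B 2-14 | C 14-15 | D 15-17 | F 17-19 | E 19-27 |
Completion: A=2  B=14  C=15  D=17  E=27  F=19
Waiting(A) = turnaround − burst = 2 − 2 = 0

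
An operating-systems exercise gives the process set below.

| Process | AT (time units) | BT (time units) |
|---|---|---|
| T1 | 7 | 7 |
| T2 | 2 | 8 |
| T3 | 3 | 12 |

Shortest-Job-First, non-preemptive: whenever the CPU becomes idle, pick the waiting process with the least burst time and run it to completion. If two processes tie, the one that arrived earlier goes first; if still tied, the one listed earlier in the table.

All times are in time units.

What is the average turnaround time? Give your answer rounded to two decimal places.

Timeline: | idle 0-2 | T2 2-10 | T1 10-17 | T3 17-29 |
Completion: T1=17  T2=10  T3=29
Turnaround (C−A): T1=10  T2=8  T3=26
Turnaround times: T1=10, T2=8, T3=26
Average turnaround = (10+8+26) / 3 = 44/3 = 14.67

14.67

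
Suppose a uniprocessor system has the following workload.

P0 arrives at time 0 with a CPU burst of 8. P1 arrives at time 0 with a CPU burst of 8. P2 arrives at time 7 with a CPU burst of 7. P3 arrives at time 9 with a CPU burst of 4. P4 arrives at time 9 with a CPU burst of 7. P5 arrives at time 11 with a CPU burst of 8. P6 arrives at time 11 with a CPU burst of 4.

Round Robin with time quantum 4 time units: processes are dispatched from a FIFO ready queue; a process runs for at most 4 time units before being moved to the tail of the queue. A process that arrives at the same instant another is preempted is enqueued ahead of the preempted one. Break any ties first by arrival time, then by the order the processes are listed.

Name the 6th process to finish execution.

P4

Schedule: | P0 0-4 | P1 4-8 | P0 8-12 | P2 12-16 | P1 16-20 | P3 20-24 | P4 24-28 | P5 28-32 | P6 32-36 | P2 36-39 | P4 39-42 | P5 42-46 |
Completion: P0=12  P1=20  P2=39  P3=24  P4=42  P5=46  P6=36
Finish order: P0 → P1 → P3 → P6 → P2 → P4 → P5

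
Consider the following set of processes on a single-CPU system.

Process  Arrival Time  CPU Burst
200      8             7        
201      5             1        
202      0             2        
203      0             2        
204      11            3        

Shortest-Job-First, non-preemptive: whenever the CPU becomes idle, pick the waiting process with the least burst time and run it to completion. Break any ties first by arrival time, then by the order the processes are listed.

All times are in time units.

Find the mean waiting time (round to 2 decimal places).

Gantt: | 202 0-2 | 203 2-4 | idle 4-5 | 201 5-6 | idle 6-8 | 200 8-15 | 204 15-18 |
Completion: 200=15  201=6  202=2  203=4  204=18
Turnaround (C−A): 200=7  201=1  202=2  203=4  204=7
Waiting times: 200=0, 201=0, 202=0, 203=2, 204=4
Average waiting = (0+0+0+2+4) / 5 = 6/5 = 1.20

1.20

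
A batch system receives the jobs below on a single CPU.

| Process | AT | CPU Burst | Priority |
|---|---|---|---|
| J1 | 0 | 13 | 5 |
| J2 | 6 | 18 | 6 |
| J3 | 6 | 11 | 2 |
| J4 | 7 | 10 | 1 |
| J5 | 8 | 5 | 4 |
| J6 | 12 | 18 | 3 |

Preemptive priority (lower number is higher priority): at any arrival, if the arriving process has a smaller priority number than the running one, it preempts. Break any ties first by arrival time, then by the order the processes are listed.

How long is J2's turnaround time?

69

Timeline: | J1 0-6 | J3 6-7 | J4 7-17 | J3 17-27 | J6 27-45 | J5 45-50 | J1 50-57 | J2 57-75 |
Completion: J1=57  J2=75  J3=27  J4=17  J5=50  J6=45
Turnaround(J2) = completion − arrival = 75 − 6 = 69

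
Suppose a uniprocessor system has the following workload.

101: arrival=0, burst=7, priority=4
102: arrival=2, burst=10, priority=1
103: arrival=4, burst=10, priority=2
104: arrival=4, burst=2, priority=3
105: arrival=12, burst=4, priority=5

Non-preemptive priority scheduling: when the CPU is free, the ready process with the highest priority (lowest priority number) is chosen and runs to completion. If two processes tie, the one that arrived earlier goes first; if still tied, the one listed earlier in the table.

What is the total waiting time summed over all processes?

58

Gantt: | 101 0-7 | 102 7-17 | 103 17-27 | 104 27-29 | 105 29-33 |
Completion: 101=7  102=17  103=27  104=29  105=33
Waiting = turnaround − burst: 101=0, 102=5, 103=13, 104=23, 105=17
Total waiting = 0 + 5 + 13 + 23 + 17 = 58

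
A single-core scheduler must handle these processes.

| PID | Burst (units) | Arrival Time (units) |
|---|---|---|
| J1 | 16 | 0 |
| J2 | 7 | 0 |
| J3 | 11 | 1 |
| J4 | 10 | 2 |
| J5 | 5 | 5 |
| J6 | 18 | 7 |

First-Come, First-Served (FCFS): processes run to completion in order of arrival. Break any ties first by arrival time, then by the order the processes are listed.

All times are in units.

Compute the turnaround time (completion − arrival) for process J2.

Timeline: | J1 0-16 | J2 16-23 | J3 23-34 | J4 34-44 | J5 44-49 | J6 49-67 |
Completion: J1=16  J2=23  J3=34  J4=44  J5=49  J6=67
Turnaround (C−A): J1=16  J2=23  J3=33  J4=42  J5=44  J6=60
Turnaround(J2) = completion − arrival = 23 − 0 = 23

23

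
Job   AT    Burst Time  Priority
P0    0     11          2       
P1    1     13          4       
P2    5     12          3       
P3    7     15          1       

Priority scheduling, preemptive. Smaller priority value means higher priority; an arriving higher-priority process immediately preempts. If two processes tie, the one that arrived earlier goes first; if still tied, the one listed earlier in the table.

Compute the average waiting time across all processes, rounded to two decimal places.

18.25

Schedule: | P0 0-7 | P3 7-22 | P0 22-26 | P2 26-38 | P1 38-51 |
Completion: P0=26  P1=51  P2=38  P3=22
Turnaround (C−A): P0=26  P1=50  P2=33  P3=15
Waiting times: P0=15, P1=37, P2=21, P3=0
Average waiting = (15+37+21+0) / 4 = 73/4 = 18.25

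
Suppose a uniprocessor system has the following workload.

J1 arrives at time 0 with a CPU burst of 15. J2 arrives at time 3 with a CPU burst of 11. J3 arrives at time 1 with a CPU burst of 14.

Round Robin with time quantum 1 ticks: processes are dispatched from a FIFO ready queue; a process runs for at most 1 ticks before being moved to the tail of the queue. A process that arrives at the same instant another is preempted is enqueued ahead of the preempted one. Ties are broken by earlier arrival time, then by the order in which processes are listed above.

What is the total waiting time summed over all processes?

Gantt: | J1 0-1 | J3 1-2 | J1 2-3 | J3 3-4 | J2 4-5 | J1 5-6 | J3 6-7 | J2 7-8 | J1 8-9 | J3 9-10 | J2 10-11 | J1 11-12 | J3 12-13 | J2 13-14 | J1 14-15 | J3 15-16 | J2 16-17 | J1 17-18 | J3 18-19 | J2 19-20 | J1 20-21 | J3 21-22 | J2 22-23 | J1 23-24 | J3 24-25 | J2 25-26 | J1 26-27 | J3 27-28 | J2 28-29 | J1 29-30 | J3 30-31 | J2 31-32 | J1 32-33 | J3 33-34 | J2 34-35 | J1 35-36 | J3 36-37 | J1 37-38 | J3 38-39 | J1 39-40 |
Completion: J1=40  J2=35  J3=39
Turnaround (C−A): J1=40  J2=32  J3=38
Waiting = turnaround − burst: J1=25, J2=21, J3=24
Total waiting = 25 + 21 + 24 = 70

70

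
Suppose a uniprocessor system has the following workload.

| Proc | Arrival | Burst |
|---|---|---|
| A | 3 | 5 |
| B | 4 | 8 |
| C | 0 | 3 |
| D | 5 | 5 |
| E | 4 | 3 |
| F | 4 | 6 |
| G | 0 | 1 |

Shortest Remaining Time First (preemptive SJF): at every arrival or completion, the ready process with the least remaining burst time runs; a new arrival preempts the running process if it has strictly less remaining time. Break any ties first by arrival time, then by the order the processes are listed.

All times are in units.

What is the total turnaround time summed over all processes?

Gantt: | G 0-1 | C 1-4 | E 4-7 | A 7-12 | D 12-17 | F 17-23 | B 23-31 |
Completion: A=12  B=31  C=4  D=17  E=7  F=23  G=1
Turnaround (C−A): A=9  B=27  C=4  D=12  E=3  F=19  G=1
Turnaround = completion − arrival: A=9, B=27, C=4, D=12, E=3, F=19, G=1
Total turnaround = 9 + 27 + 4 + 12 + 3 + 19 + 1 = 75

75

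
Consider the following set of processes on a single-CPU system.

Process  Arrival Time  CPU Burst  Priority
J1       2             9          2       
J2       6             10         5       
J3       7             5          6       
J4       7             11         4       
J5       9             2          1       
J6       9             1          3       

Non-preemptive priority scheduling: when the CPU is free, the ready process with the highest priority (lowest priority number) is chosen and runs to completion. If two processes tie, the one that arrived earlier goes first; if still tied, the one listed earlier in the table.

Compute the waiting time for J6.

4

Timeline: | idle 0-2 | J1 2-11 | J5 11-13 | J6 13-14 | J4 14-25 | J2 25-35 | J3 35-40 |
Completion: J1=11  J2=35  J3=40  J4=25  J5=13  J6=14
Waiting(J6) = turnaround − burst = 5 − 1 = 4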